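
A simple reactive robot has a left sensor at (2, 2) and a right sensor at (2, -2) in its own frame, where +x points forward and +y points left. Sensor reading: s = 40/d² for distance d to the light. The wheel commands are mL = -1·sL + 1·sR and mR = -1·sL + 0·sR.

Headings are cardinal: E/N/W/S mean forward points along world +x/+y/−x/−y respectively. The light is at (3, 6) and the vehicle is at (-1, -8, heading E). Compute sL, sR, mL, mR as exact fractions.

10/37 2/13 -56/481 -10/37

left sensor world pos  = (1, -6); dL² = 148
right sensor world pos = (1, -10); dR² = 260
sL = 40/148 = 10/37
sR = 40/260 = 2/13
mL = -1·sL + 1·sR = -56/481
mR = -1·sL + 0·sR = -10/37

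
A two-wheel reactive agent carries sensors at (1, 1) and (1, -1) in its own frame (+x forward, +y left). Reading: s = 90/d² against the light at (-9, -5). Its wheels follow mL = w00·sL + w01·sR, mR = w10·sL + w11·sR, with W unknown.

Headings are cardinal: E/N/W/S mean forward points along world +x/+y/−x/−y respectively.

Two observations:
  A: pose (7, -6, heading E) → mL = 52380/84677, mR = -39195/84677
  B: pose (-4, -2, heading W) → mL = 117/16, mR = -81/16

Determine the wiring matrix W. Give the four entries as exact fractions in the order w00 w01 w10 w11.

obs A: pose=(7,-6,E) → sL=90/289, sR=90/293, mL=52380/84677, mR=-39195/84677
obs B: pose=(-4,-2,W) → sL=9/2, sR=45/16, mL=117/16, mR=-81/16
sensor matrix S = [[90/289, 90/293], [9/2, 45/16]]; det S = -343035/677416
solve [mL_A; mL_B] = S·[w00; w01] and [mR_A; mR_B] = S·[w10; w11]:
  w00 = 1, w01 = 1, w10 = -1/2, w11 = -1

1 1 -1/2 -1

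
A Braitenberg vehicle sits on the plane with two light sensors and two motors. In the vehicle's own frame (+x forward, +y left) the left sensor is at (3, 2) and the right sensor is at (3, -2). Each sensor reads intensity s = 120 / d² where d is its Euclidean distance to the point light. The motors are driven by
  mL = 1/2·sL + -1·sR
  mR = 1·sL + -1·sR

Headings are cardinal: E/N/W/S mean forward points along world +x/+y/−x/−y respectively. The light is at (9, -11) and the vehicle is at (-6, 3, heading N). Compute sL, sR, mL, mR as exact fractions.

left sensor world pos  = (-8, 6); dL² = 578
right sensor world pos = (-4, 6); dR² = 458
sL = 120/578 = 60/289
sR = 120/458 = 60/229
mL = 1/2·sL + -1·sR = -10470/66181
mR = 1·sL + -1·sR = -3600/66181

60/289 60/229 -10470/66181 -3600/66181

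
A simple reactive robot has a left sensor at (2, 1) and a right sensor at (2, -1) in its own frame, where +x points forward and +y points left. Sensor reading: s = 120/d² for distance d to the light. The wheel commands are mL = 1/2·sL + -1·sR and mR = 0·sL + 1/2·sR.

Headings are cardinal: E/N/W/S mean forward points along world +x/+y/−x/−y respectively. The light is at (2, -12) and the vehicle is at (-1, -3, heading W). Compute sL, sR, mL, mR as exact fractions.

left sensor world pos  = (-3, -4); dL² = 89
right sensor world pos = (-3, -2); dR² = 125
sL = 120/89 = 120/89
sR = 120/125 = 24/25
mL = 1/2·sL + -1·sR = -636/2225
mR = 0·sL + 1/2·sR = 12/25

120/89 24/25 -636/2225 12/25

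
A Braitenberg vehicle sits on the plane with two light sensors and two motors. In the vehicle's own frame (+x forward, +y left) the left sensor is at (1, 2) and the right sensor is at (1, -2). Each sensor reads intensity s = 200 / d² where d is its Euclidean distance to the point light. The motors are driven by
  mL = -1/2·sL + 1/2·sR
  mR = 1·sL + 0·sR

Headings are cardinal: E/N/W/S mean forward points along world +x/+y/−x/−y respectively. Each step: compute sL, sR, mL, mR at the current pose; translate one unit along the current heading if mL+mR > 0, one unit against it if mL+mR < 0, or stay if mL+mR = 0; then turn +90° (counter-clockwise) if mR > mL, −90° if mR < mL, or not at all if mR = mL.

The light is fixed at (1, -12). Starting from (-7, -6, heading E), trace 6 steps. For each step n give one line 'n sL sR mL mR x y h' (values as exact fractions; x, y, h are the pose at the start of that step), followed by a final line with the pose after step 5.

n=0: pose=(-7,-6,E); sL=200/113, sR=40/13; mL=960/1469, mR=200/113; mL+mR=3560/1469 → advance +1; mR−mL=1640/1469 → turn +1·90°
n=1: pose=(-6,-6,N); sL=20/13, sR=100/37; mL=280/481, mR=20/13; mL+mR=1020/481 → advance +1; mR−mL=460/481 → turn +1·90°
n=2: pose=(-6,-5,W); sL=200/89, sR=40/29; mL=-1120/2581, mR=200/89; mL+mR=4680/2581 → advance +1; mR−mL=6920/2581 → turn +1·90°
n=3: pose=(-7,-5,S); sL=25/9, sR=25/17; mL=-100/153, mR=25/9; mL+mR=325/153 → advance +1; mR−mL=175/51 → turn +1·90°
n=4: pose=(-7,-6,E); sL=200/113, sR=40/13; mL=960/1469, mR=200/113; mL+mR=3560/1469 → advance +1; mR−mL=1640/1469 → turn +1·90°
n=5: pose=(-6,-6,N); sL=20/13, sR=100/37; mL=280/481, mR=20/13; mL+mR=1020/481 → advance +1; mR−mL=460/481 → turn +1·90°

0 200/113 40/13 960/1469 200/113 -7 -6 E
1 20/13 100/37 280/481 20/13 -6 -6 N
2 200/89 40/29 -1120/2581 200/89 -6 -5 W
3 25/9 25/17 -100/153 25/9 -7 -5 S
4 200/113 40/13 960/1469 200/113 -7 -6 E
5 20/13 100/37 280/481 20/13 -6 -6 N
final -6 -5 W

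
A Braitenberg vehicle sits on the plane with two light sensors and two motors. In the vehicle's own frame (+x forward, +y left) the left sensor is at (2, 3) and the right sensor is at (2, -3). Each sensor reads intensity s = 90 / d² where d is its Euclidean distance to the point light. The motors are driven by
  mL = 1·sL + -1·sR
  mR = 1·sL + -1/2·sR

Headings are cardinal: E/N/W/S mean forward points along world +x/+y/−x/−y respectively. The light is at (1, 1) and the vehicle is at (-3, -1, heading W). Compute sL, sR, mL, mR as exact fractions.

90/61 90/37 -2160/2257 585/2257

left sensor world pos  = (-5, -4); dL² = 61
right sensor world pos = (-5, 2); dR² = 37
sL = 90/61 = 90/61
sR = 90/37 = 90/37
mL = 1·sL + -1·sR = -2160/2257
mR = 1·sL + -1/2·sR = 585/2257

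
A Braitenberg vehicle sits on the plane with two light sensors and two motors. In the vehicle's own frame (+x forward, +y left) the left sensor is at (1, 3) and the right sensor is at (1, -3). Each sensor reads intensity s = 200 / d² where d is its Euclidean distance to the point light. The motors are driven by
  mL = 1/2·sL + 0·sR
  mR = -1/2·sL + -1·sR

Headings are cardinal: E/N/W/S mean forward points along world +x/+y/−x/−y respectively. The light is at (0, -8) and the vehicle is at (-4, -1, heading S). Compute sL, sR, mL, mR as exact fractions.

200/37 40/17 100/37 -3180/629

left sensor world pos  = (-1, -2); dL² = 37
right sensor world pos = (-7, -2); dR² = 85
sL = 200/37 = 200/37
sR = 200/85 = 40/17
mL = 1/2·sL + 0·sR = 100/37
mR = -1/2·sL + -1·sR = -3180/629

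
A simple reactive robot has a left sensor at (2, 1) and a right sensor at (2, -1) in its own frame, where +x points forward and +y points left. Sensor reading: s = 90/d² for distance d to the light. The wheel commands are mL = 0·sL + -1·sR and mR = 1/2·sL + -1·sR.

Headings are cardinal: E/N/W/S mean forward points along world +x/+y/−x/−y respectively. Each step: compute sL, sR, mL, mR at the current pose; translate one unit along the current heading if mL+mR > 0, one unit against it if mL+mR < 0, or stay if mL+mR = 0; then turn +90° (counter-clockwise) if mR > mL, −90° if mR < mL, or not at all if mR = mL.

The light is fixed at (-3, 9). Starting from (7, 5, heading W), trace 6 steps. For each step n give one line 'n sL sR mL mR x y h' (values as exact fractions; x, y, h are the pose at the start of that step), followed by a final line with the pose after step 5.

0 90/89 90/73 -90/73 -4725/6497 7 5 W
1 1/2 45/68 -45/68 -7/17 8 5 S
2 90/173 18/37 -18/37 -1449/6401 8 6 E
3 45/41 45/61 -45/61 -945/5002 7 6 N
4 90/89 90/73 -90/73 -4725/6497 7 5 W
5 1/2 45/68 -45/68 -7/17 8 5 S
final 8 6 E

n=0: pose=(7,5,W); sL=90/89, sR=90/73; mL=-90/73, mR=-4725/6497; mL+mR=-12735/6497 → advance -1; mR−mL=45/89 → turn +1·90°
n=1: pose=(8,5,S); sL=1/2, sR=45/68; mL=-45/68, mR=-7/17; mL+mR=-73/68 → advance -1; mR−mL=1/4 → turn +1·90°
n=2: pose=(8,6,E); sL=90/173, sR=18/37; mL=-18/37, mR=-1449/6401; mL+mR=-4563/6401 → advance -1; mR−mL=45/173 → turn +1·90°
n=3: pose=(7,6,N); sL=45/41, sR=45/61; mL=-45/61, mR=-945/5002; mL+mR=-4635/5002 → advance -1; mR−mL=45/82 → turn +1·90°
n=4: pose=(7,5,W); sL=90/89, sR=90/73; mL=-90/73, mR=-4725/6497; mL+mR=-12735/6497 → advance -1; mR−mL=45/89 → turn +1·90°
n=5: pose=(8,5,S); sL=1/2, sR=45/68; mL=-45/68, mR=-7/17; mL+mR=-73/68 → advance -1; mR−mL=1/4 → turn +1·90°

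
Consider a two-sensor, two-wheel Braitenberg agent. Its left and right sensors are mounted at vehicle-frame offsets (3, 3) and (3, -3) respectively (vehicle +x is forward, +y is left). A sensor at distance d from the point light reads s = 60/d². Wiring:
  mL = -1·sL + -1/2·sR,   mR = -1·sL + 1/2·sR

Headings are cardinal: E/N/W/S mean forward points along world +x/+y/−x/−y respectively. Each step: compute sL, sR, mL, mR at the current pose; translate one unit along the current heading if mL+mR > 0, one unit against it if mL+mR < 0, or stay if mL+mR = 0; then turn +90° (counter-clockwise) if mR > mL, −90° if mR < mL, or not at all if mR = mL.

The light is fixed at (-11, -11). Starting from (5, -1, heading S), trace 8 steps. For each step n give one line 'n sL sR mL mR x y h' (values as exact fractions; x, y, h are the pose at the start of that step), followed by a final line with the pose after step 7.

n=0: pose=(5,-1,S); sL=6/41, sR=30/109; mL=-1269/4469, mR=-39/4469; mL+mR=-12/41 → advance -1; mR−mL=30/109 → turn +1·90°
n=1: pose=(5,0,E); sL=60/557, sR=12/85; mL=-8442/47345, mR=-1758/47345; mL+mR=-120/557 → advance -1; mR−mL=12/85 → turn +1·90°
n=2: pose=(4,0,N); sL=3/17, sR=3/26; mL=-207/884, mR=-105/884; mL+mR=-6/17 → advance -1; mR−mL=3/26 → turn +1·90°
n=3: pose=(4,-1,W); sL=60/193, sR=60/313; mL=-24570/60409, mR=-12990/60409; mL+mR=-120/193 → advance -1; mR−mL=60/313 → turn +1·90°
n=4: pose=(5,-1,S); sL=6/41, sR=30/109; mL=-1269/4469, mR=-39/4469; mL+mR=-12/41 → advance -1; mR−mL=30/109 → turn +1·90°
n=5: pose=(5,0,E); sL=60/557, sR=12/85; mL=-8442/47345, mR=-1758/47345; mL+mR=-120/557 → advance -1; mR−mL=12/85 → turn +1·90°
n=6: pose=(4,0,N); sL=3/17, sR=3/26; mL=-207/884, mR=-105/884; mL+mR=-6/17 → advance -1; mR−mL=3/26 → turn +1·90°
n=7: pose=(4,-1,W); sL=60/193, sR=60/313; mL=-24570/60409, mR=-12990/60409; mL+mR=-120/193 → advance -1; mR−mL=60/313 → turn +1·90°

0 6/41 30/109 -1269/4469 -39/4469 5 -1 S
1 60/557 12/85 -8442/47345 -1758/47345 5 0 E
2 3/17 3/26 -207/884 -105/884 4 0 N
3 60/193 60/313 -24570/60409 -12990/60409 4 -1 W
4 6/41 30/109 -1269/4469 -39/4469 5 -1 S
5 60/557 12/85 -8442/47345 -1758/47345 5 0 E
6 3/17 3/26 -207/884 -105/884 4 0 N
7 60/193 60/313 -24570/60409 -12990/60409 4 -1 W
final 5 -1 S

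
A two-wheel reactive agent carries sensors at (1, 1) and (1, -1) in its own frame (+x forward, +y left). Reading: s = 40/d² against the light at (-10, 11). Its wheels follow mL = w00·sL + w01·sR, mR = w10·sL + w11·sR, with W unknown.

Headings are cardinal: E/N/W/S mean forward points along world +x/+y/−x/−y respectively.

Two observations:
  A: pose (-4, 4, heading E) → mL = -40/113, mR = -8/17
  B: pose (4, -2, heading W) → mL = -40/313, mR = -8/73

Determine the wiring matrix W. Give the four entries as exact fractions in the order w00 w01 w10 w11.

obs A: pose=(-4,4,E) → sL=8/17, sR=40/113, mL=-40/113, mR=-8/17
obs B: pose=(4,-2,W) → sL=8/73, sR=40/313, mL=-40/313, mR=-8/73
sensor matrix S = [[8/17, 40/113], [8/73, 40/313]]; det S = 936960/43892929
solve [mL_A; mL_B] = S·[w00; w01] and [mR_A; mR_B] = S·[w10; w11]:
  w00 = 0, w01 = -1, w10 = -1, w11 = 0

0 -1 -1 0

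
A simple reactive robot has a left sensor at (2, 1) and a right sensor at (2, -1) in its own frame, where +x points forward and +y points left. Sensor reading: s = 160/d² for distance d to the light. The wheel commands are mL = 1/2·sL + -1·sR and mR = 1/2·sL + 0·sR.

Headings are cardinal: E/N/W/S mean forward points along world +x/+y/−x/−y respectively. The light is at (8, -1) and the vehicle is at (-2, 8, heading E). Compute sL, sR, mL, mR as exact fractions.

40/41 5/4 -125/164 20/41

left sensor world pos  = (0, 9); dL² = 164
right sensor world pos = (0, 7); dR² = 128
sL = 160/164 = 40/41
sR = 160/128 = 5/4
mL = 1/2·sL + -1·sR = -125/164
mR = 1/2·sL + 0·sR = 20/41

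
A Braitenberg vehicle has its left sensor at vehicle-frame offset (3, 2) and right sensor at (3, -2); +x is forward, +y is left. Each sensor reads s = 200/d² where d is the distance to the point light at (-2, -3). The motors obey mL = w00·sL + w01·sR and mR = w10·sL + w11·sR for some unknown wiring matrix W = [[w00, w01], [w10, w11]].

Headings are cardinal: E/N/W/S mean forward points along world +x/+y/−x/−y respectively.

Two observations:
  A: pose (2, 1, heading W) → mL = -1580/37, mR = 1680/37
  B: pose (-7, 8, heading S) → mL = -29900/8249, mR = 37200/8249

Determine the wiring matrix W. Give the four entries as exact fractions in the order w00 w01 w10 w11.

obs A: pose=(2,1,W) → sL=40, sR=200/37, mL=-1580/37, mR=1680/37
obs B: pose=(-7,8,S) → sL=200/73, sR=200/113, mL=-29900/8249, mR=37200/8249
sensor matrix S = [[40, 200/37], [200/73, 200/113]]; det S = 17088000/305213
solve [mL_A; mL_B] = S·[w00; w01] and [mR_A; mR_B] = S·[w10; w11]:
  w00 = -1, w01 = -1/2, w10 = 1, w11 = 1

-1 -1/2 1 1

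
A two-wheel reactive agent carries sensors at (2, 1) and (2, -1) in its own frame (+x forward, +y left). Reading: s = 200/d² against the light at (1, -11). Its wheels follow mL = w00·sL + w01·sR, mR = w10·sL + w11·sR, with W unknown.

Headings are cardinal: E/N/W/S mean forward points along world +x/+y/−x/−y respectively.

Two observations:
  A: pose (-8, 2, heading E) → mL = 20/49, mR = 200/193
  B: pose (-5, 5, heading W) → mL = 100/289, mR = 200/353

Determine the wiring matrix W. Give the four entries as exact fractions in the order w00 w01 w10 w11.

obs A: pose=(-8,2,E) → sL=40/49, sR=200/193, mL=20/49, mR=200/193
obs B: pose=(-5,5,W) → sL=200/289, sR=200/353, mL=100/289, mR=200/353
sensor matrix S = [[40/49, 200/193], [200/289, 200/353]]; det S = -245664000/964774769
solve [mL_A; mL_B] = S·[w00; w01] and [mR_A; mR_B] = S·[w10; w11]:
  w00 = 1/2, w01 = 0, w10 = 0, w11 = 1

1/2 0 0 1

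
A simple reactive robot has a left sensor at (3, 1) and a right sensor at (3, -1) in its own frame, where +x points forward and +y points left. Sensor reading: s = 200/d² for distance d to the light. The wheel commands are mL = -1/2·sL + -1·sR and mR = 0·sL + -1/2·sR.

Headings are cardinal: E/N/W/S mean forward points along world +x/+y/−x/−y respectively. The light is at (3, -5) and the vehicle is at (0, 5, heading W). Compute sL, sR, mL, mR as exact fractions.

200/117 200/157 -39100/18369 -100/157

left sensor world pos  = (-3, 4); dL² = 117
right sensor world pos = (-3, 6); dR² = 157
sL = 200/117 = 200/117
sR = 200/157 = 200/157
mL = -1/2·sL + -1·sR = -39100/18369
mR = 0·sL + -1/2·sR = -100/157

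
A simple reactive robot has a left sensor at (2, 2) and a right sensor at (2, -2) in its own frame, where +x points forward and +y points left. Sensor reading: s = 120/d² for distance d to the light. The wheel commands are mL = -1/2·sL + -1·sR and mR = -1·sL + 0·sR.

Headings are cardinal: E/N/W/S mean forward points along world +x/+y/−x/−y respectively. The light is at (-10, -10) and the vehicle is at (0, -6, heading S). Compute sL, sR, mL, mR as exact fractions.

30/37 30/17 -1365/629 -30/37

left sensor world pos  = (2, -8); dL² = 148
right sensor world pos = (-2, -8); dR² = 68
sL = 120/148 = 30/37
sR = 120/68 = 30/17
mL = -1/2·sL + -1·sR = -1365/629
mR = -1·sL + 0·sR = -30/37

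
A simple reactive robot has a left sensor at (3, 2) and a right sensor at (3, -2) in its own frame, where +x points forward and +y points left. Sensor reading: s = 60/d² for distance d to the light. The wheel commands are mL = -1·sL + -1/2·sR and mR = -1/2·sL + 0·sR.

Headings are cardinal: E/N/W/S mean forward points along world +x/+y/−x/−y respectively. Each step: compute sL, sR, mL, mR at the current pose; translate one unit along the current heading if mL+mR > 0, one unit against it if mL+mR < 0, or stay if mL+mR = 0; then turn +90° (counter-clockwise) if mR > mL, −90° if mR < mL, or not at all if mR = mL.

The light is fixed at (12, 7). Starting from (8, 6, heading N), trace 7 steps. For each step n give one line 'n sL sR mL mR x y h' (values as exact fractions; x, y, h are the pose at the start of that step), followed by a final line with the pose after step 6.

n=0: pose=(8,6,N); sL=3/2, sR=15/2; mL=-21/4, mR=-3/4; mL+mR=-6 → advance -1; mR−mL=9/2 → turn +1·90°
n=1: pose=(8,5,W); sL=12/13, sR=60/49; mL=-978/637, mR=-6/13; mL+mR=-1272/637 → advance -1; mR−mL=684/637 → turn +1·90°
n=2: pose=(9,5,S); sL=30/13, sR=6/5; mL=-189/65, mR=-15/13; mL+mR=-264/65 → advance -1; mR−mL=114/65 → turn +1·90°
n=3: pose=(9,6,E); sL=60, sR=20/3; mL=-190/3, mR=-30; mL+mR=-280/3 → advance -1; mR−mL=100/3 → turn +1·90°
n=4: pose=(8,6,N); sL=3/2, sR=15/2; mL=-21/4, mR=-3/4; mL+mR=-6 → advance -1; mR−mL=9/2 → turn +1·90°
n=5: pose=(8,5,W); sL=12/13, sR=60/49; mL=-978/637, mR=-6/13; mL+mR=-1272/637 → advance -1; mR−mL=684/637 → turn +1·90°
n=6: pose=(9,5,S); sL=30/13, sR=6/5; mL=-189/65, mR=-15/13; mL+mR=-264/65 → advance -1; mR−mL=114/65 → turn +1·90°

0 3/2 15/2 -21/4 -3/4 8 6 N
1 12/13 60/49 -978/637 -6/13 8 5 W
2 30/13 6/5 -189/65 -15/13 9 5 S
3 60 20/3 -190/3 -30 9 6 E
4 3/2 15/2 -21/4 -3/4 8 6 N
5 12/13 60/49 -978/637 -6/13 8 5 W
6 30/13 6/5 -189/65 -15/13 9 5 S
final 9 6 E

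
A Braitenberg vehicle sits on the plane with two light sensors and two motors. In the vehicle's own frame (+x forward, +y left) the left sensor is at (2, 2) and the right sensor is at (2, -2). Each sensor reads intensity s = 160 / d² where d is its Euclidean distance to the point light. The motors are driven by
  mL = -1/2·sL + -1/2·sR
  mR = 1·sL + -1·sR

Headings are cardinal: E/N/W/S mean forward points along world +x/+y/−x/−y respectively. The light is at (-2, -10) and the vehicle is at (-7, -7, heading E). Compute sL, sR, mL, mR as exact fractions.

80/17 16 -176/17 -192/17

left sensor world pos  = (-5, -5); dL² = 34
right sensor world pos = (-5, -9); dR² = 10
sL = 160/34 = 80/17
sR = 160/10 = 16
mL = -1/2·sL + -1/2·sR = -176/17
mR = 1·sL + -1·sR = -192/17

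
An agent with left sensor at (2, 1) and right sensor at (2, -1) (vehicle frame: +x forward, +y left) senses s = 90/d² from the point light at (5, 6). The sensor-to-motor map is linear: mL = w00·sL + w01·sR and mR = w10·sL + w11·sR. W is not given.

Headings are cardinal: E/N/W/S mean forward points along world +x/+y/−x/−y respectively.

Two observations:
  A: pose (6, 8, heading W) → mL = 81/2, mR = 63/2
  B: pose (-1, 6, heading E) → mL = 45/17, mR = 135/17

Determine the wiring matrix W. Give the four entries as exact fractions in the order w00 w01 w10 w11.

1 -1/2 1/2 1

obs A: pose=(6,8,W) → sL=45, sR=9, mL=81/2, mR=63/2
obs B: pose=(-1,6,E) → sL=90/17, sR=90/17, mL=45/17, mR=135/17
sensor matrix S = [[45, 9], [90/17, 90/17]]; det S = 3240/17
solve [mL_A; mL_B] = S·[w00; w01] and [mR_A; mR_B] = S·[w10; w11]:
  w00 = 1, w01 = -1/2, w10 = 1/2, w11 = 1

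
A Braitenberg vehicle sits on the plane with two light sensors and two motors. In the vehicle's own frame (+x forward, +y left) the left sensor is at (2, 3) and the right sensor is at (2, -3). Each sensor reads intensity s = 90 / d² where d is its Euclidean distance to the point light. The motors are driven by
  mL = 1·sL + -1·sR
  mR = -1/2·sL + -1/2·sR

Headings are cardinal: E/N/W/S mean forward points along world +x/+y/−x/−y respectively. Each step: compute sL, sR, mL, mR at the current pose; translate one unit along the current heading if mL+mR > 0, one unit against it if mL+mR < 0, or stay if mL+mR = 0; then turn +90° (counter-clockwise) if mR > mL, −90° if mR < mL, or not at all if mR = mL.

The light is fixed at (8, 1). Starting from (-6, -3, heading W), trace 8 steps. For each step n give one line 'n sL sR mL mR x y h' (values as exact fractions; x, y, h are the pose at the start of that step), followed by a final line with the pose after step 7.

0 18/61 90/257 -864/15677 -5058/15677 -6 -3 W
1 9/26 45/52 -27/52 -63/104 -5 -3 N
2 18/25 18/37 216/925 -558/925 -5 -4 E
3 9/17 45/169 756/2873 -1143/2873 -6 -4 S
4 18/61 90/257 -864/15677 -5058/15677 -6 -3 W
5 9/26 45/52 -27/52 -63/104 -5 -3 N
6 18/25 18/37 216/925 -558/925 -5 -4 E
7 9/17 45/169 756/2873 -1143/2873 -6 -4 S
final -6 -3 W

n=0: pose=(-6,-3,W); sL=18/61, sR=90/257; mL=-864/15677, mR=-5058/15677; mL+mR=-5922/15677 → advance -1; mR−mL=-4194/15677 → turn -1·90°
n=1: pose=(-5,-3,N); sL=9/26, sR=45/52; mL=-27/52, mR=-63/104; mL+mR=-9/8 → advance -1; mR−mL=-9/104 → turn -1·90°
n=2: pose=(-5,-4,E); sL=18/25, sR=18/37; mL=216/925, mR=-558/925; mL+mR=-342/925 → advance -1; mR−mL=-774/925 → turn -1·90°
n=3: pose=(-6,-4,S); sL=9/17, sR=45/169; mL=756/2873, mR=-1143/2873; mL+mR=-387/2873 → advance -1; mR−mL=-1899/2873 → turn -1·90°
n=4: pose=(-6,-3,W); sL=18/61, sR=90/257; mL=-864/15677, mR=-5058/15677; mL+mR=-5922/15677 → advance -1; mR−mL=-4194/15677 → turn -1·90°
n=5: pose=(-5,-3,N); sL=9/26, sR=45/52; mL=-27/52, mR=-63/104; mL+mR=-9/8 → advance -1; mR−mL=-9/104 → turn -1·90°
n=6: pose=(-5,-4,E); sL=18/25, sR=18/37; mL=216/925, mR=-558/925; mL+mR=-342/925 → advance -1; mR−mL=-774/925 → turn -1·90°
n=7: pose=(-6,-4,S); sL=9/17, sR=45/169; mL=756/2873, mR=-1143/2873; mL+mR=-387/2873 → advance -1; mR−mL=-1899/2873 → turn -1·90°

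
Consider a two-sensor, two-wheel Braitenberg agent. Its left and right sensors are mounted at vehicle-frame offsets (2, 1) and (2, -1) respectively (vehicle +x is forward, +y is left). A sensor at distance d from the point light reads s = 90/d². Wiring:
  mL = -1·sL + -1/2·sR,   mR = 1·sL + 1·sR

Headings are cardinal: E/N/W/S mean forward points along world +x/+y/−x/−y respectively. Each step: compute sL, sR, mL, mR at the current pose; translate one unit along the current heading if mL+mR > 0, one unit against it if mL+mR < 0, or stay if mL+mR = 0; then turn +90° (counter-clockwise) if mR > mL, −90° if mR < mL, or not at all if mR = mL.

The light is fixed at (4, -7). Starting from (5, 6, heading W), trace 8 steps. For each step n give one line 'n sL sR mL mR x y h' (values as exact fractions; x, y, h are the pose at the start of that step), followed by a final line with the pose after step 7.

n=0: pose=(5,6,W); sL=18/29, sR=90/197; mL=-4851/5713, mR=6156/5713; mL+mR=45/197 → advance +1; mR−mL=11007/5713 → turn +1·90°
n=1: pose=(4,6,S); sL=45/61, sR=45/61; mL=-135/122, mR=90/61; mL+mR=45/122 → advance +1; mR−mL=315/122 → turn +1·90°
n=2: pose=(4,5,E); sL=90/173, sR=18/25; mL=-3807/4325, mR=5364/4325; mL+mR=9/25 → advance +1; mR−mL=9171/4325 → turn +1·90°
n=3: pose=(5,5,N); sL=45/98, sR=9/20; mL=-1341/1960, mR=891/980; mL+mR=9/40 → advance +1; mR−mL=3123/1960 → turn +1·90°
n=4: pose=(5,6,W); sL=18/29, sR=90/197; mL=-4851/5713, mR=6156/5713; mL+mR=45/197 → advance +1; mR−mL=11007/5713 → turn +1·90°
n=5: pose=(4,6,S); sL=45/61, sR=45/61; mL=-135/122, mR=90/61; mL+mR=45/122 → advance +1; mR−mL=315/122 → turn +1·90°
n=6: pose=(4,5,E); sL=90/173, sR=18/25; mL=-3807/4325, mR=5364/4325; mL+mR=9/25 → advance +1; mR−mL=9171/4325 → turn +1·90°
n=7: pose=(5,5,N); sL=45/98, sR=9/20; mL=-1341/1960, mR=891/980; mL+mR=9/40 → advance +1; mR−mL=3123/1960 → turn +1·90°

0 18/29 90/197 -4851/5713 6156/5713 5 6 W
1 45/61 45/61 -135/122 90/61 4 6 S
2 90/173 18/25 -3807/4325 5364/4325 4 5 E
3 45/98 9/20 -1341/1960 891/980 5 5 N
4 18/29 90/197 -4851/5713 6156/5713 5 6 W
5 45/61 45/61 -135/122 90/61 4 6 S
6 90/173 18/25 -3807/4325 5364/4325 4 5 E
7 45/98 9/20 -1341/1960 891/980 5 5 N
final 5 6 W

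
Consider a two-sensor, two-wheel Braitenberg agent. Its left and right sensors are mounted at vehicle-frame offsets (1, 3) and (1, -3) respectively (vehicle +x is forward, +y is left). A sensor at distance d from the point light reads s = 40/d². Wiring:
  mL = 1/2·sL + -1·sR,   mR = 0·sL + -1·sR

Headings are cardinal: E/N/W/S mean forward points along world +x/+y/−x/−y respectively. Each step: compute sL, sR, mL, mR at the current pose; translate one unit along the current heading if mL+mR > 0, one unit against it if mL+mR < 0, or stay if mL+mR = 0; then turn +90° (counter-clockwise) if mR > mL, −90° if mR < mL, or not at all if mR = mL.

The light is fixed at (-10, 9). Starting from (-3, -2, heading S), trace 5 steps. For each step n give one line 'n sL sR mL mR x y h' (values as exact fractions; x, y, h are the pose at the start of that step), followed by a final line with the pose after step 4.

0 10/61 1/4 -41/244 -1/4 -3 -2 S
1 8/41 8/17 -260/697 -8/17 -3 -1 W
2 20/53 20/101 -50/5353 -20/101 -2 -1 N
3 8/29 40/277 -52/8033 -40/277 -2 -2 E
4 10/61 1/4 -41/244 -1/4 -3 -2 S
final -3 -1 W

n=0: pose=(-3,-2,S); sL=10/61, sR=1/4; mL=-41/244, mR=-1/4; mL+mR=-51/122 → advance -1; mR−mL=-5/61 → turn -1·90°
n=1: pose=(-3,-1,W); sL=8/41, sR=8/17; mL=-260/697, mR=-8/17; mL+mR=-588/697 → advance -1; mR−mL=-4/41 → turn -1·90°
n=2: pose=(-2,-1,N); sL=20/53, sR=20/101; mL=-50/5353, mR=-20/101; mL+mR=-1110/5353 → advance -1; mR−mL=-10/53 → turn -1·90°
n=3: pose=(-2,-2,E); sL=8/29, sR=40/277; mL=-52/8033, mR=-40/277; mL+mR=-1212/8033 → advance -1; mR−mL=-4/29 → turn -1·90°
n=4: pose=(-3,-2,S); sL=10/61, sR=1/4; mL=-41/244, mR=-1/4; mL+mR=-51/122 → advance -1; mR−mL=-5/61 → turn -1·90°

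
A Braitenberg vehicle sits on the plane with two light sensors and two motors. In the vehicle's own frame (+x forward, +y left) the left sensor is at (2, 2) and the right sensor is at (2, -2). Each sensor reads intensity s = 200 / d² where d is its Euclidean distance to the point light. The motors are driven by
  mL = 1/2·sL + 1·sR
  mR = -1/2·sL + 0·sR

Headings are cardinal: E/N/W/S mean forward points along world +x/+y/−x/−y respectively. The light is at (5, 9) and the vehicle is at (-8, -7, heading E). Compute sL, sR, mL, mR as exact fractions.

200/317 40/89 21580/28213 -100/317

left sensor world pos  = (-6, -5); dL² = 317
right sensor world pos = (-6, -9); dR² = 445
sL = 200/317 = 200/317
sR = 200/445 = 40/89
mL = 1/2·sL + 1·sR = 21580/28213
mR = -1/2·sL + 0·sR = -100/317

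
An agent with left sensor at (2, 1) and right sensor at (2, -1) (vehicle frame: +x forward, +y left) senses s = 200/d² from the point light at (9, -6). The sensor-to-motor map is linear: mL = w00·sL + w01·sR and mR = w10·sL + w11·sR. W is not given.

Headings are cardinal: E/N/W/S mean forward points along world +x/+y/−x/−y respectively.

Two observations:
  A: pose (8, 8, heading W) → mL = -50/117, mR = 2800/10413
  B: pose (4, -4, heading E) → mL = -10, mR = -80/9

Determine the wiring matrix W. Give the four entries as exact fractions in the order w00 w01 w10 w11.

0 -1/2 1 -1

obs A: pose=(8,8,W) → sL=100/89, sR=100/117, mL=-50/117, mR=2800/10413
obs B: pose=(4,-4,E) → sL=100/9, sR=20, mL=-10, mR=-80/9
sensor matrix S = [[100/89, 100/117], [100/9, 20]]; det S = 1216000/93717
solve [mL_A; mL_B] = S·[w00; w01] and [mR_A; mR_B] = S·[w10; w11]:
  w00 = 0, w01 = -1/2, w10 = 1, w11 = -1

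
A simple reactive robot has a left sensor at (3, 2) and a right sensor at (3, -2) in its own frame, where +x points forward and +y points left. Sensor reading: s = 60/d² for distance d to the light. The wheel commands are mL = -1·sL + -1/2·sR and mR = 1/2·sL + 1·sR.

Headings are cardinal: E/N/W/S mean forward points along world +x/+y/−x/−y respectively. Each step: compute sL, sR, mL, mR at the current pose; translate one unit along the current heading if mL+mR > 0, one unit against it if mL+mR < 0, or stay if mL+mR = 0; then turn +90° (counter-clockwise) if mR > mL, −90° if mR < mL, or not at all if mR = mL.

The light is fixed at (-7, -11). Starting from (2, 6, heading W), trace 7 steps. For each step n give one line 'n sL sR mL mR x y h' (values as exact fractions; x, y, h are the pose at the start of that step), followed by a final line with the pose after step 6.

n=0: pose=(2,6,W); sL=20/87, sR=60/397; mL=-10550/34539, mR=9190/34539; mL+mR=-1360/34539 → advance -1; mR−mL=6580/11513 → turn +1·90°
n=1: pose=(3,6,S); sL=3/17, sR=3/13; mL=-129/442, mR=141/442; mL+mR=6/221 → advance +1; mR−mL=135/221 → turn +1·90°
n=2: pose=(3,5,E); sL=60/493, sR=12/73; mL=-7338/35989, mR=8106/35989; mL+mR=768/35989 → advance +1; mR−mL=15444/35989 → turn +1·90°
n=3: pose=(4,5,N); sL=30/221, sR=6/53; mL=-2253/11713, mR=2121/11713; mL+mR=-132/11713 → advance -1; mR−mL=4374/11713 → turn +1·90°
n=4: pose=(4,4,W); sL=60/233, sR=60/353; mL=-28170/82249, mR=24570/82249; mL+mR=-3600/82249 → advance -1; mR−mL=52740/82249 → turn +1·90°
n=5: pose=(5,4,S); sL=3/17, sR=15/61; mL=-621/2074, mR=693/2074; mL+mR=36/1037 → advance +1; mR−mL=657/1037 → turn +1·90°
n=6: pose=(5,3,E); sL=60/481, sR=20/123; mL=-12190/59163, mR=13310/59163; mL+mR=1120/59163 → advance +1; mR−mL=8500/19721 → turn +1·90°

0 20/87 60/397 -10550/34539 9190/34539 2 6 W
1 3/17 3/13 -129/442 141/442 3 6 S
2 60/493 12/73 -7338/35989 8106/35989 3 5 E
3 30/221 6/53 -2253/11713 2121/11713 4 5 N
4 60/233 60/353 -28170/82249 24570/82249 4 4 W
5 3/17 15/61 -621/2074 693/2074 5 4 S
6 60/481 20/123 -12190/59163 13310/59163 5 3 E
final 6 3 N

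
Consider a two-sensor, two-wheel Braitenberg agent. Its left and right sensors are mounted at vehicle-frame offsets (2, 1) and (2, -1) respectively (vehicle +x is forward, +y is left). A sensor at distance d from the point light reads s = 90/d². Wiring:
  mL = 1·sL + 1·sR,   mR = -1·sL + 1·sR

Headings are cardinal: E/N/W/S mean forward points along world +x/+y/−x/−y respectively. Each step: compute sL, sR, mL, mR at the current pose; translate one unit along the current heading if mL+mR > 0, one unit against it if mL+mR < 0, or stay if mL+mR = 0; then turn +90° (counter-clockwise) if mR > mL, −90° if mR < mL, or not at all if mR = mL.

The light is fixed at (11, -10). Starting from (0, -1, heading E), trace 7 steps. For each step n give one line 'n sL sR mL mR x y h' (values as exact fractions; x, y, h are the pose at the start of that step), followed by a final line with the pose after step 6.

0 90/181 18/29 5868/5249 648/5249 0 -1 E
1 9/13 9/17 270/221 -36/221 1 -1 S
2 90/193 2/5 836/965 -64/965 1 -2 W
3 45/122 9/20 999/1220 99/1220 0 -2 N
4 90/181 18/29 5868/5249 648/5249 0 -1 E
5 9/13 9/17 270/221 -36/221 1 -1 S
6 90/193 2/5 836/965 -64/965 1 -2 W
final 0 -2 N

n=0: pose=(0,-1,E); sL=90/181, sR=18/29; mL=5868/5249, mR=648/5249; mL+mR=36/29 → advance +1; mR−mL=-180/181 → turn -1·90°
n=1: pose=(1,-1,S); sL=9/13, sR=9/17; mL=270/221, mR=-36/221; mL+mR=18/17 → advance +1; mR−mL=-18/13 → turn -1·90°
n=2: pose=(1,-2,W); sL=90/193, sR=2/5; mL=836/965, mR=-64/965; mL+mR=4/5 → advance +1; mR−mL=-180/193 → turn -1·90°
n=3: pose=(0,-2,N); sL=45/122, sR=9/20; mL=999/1220, mR=99/1220; mL+mR=9/10 → advance +1; mR−mL=-45/61 → turn -1·90°
n=4: pose=(0,-1,E); sL=90/181, sR=18/29; mL=5868/5249, mR=648/5249; mL+mR=36/29 → advance +1; mR−mL=-180/181 → turn -1·90°
n=5: pose=(1,-1,S); sL=9/13, sR=9/17; mL=270/221, mR=-36/221; mL+mR=18/17 → advance +1; mR−mL=-18/13 → turn -1·90°
n=6: pose=(1,-2,W); sL=90/193, sR=2/5; mL=836/965, mR=-64/965; mL+mR=4/5 → advance +1; mR−mL=-180/193 → turn -1·90°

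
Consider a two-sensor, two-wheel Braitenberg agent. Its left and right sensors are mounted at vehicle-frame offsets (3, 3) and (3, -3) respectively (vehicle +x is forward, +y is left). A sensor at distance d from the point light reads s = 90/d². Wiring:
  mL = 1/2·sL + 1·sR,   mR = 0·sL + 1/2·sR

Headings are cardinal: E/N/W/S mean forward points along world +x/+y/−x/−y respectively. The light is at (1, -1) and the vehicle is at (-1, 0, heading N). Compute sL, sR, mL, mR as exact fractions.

90/41 90/17 4455/697 45/17

left sensor world pos  = (-4, 3); dL² = 41
right sensor world pos = (2, 3); dR² = 17
sL = 90/41 = 90/41
sR = 90/17 = 90/17
mL = 1/2·sL + 1·sR = 4455/697
mR = 0·sL + 1/2·sR = 45/17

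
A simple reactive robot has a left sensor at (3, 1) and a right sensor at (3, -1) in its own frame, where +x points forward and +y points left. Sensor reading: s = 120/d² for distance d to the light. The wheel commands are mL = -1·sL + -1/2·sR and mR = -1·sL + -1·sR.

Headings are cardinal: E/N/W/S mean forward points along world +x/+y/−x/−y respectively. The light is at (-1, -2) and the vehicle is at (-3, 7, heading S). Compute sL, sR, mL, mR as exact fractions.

left sensor world pos  = (-2, 4); dL² = 37
right sensor world pos = (-4, 4); dR² = 45
sL = 120/37 = 120/37
sR = 120/45 = 8/3
mL = -1·sL + -1/2·sR = -508/111
mR = -1·sL + -1·sR = -656/111

120/37 8/3 -508/111 -656/111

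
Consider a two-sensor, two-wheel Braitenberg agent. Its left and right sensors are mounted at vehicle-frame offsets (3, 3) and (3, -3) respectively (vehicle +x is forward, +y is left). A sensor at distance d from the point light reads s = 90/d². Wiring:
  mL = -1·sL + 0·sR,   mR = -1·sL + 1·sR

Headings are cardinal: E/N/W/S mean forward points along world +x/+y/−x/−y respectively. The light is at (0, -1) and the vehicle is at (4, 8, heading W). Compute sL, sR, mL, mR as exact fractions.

left sensor world pos  = (1, 5); dL² = 37
right sensor world pos = (1, 11); dR² = 145
sL = 90/37 = 90/37
sR = 90/145 = 18/29
mL = -1·sL + 0·sR = -90/37
mR = -1·sL + 1·sR = -1944/1073

90/37 18/29 -90/37 -1944/1073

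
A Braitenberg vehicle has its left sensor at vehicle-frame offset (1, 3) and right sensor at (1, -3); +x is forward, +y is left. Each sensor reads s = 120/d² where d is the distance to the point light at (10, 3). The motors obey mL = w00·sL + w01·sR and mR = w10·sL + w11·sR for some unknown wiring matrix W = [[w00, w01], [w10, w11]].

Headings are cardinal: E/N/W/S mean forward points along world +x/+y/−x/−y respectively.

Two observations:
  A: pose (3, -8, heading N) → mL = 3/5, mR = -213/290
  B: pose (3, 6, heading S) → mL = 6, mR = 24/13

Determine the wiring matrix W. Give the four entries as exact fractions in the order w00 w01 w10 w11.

obs A: pose=(3,-8,N) → sL=3/5, sR=30/29, mL=3/5, mR=-213/290
obs B: pose=(3,6,S) → sL=6, sR=15/13, mL=6, mR=24/13
sensor matrix S = [[3/5, 30/29], [6, 15/13]]; det S = -2079/377
solve [mL_A; mL_B] = S·[w00; w01] and [mR_A; mR_B] = S·[w10; w11]:
  w00 = 1, w01 = 0, w10 = 1/2, w11 = -1

1 0 1/2 -1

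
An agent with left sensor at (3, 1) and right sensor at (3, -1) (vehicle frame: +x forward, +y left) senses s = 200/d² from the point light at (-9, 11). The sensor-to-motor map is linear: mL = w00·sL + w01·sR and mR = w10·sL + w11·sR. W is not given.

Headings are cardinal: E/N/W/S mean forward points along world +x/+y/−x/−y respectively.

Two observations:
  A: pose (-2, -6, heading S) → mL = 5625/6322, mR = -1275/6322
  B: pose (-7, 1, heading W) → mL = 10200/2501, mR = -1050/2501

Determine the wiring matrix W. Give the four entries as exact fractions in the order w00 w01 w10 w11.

1 1 -1 1/2

obs A: pose=(-2,-6,S) → sL=25/58, sR=50/109, mL=5625/6322, mR=-1275/6322
obs B: pose=(-7,1,W) → sL=100/61, sR=100/41, mL=10200/2501, mR=-1050/2501
sensor matrix S = [[25/58, 50/109], [100/61, 100/41]]; det S = 2366250/7905661
solve [mL_A; mL_B] = S·[w00; w01] and [mR_A; mR_B] = S·[w10; w11]:
  w00 = 1, w01 = 1, w10 = -1, w11 = 1/2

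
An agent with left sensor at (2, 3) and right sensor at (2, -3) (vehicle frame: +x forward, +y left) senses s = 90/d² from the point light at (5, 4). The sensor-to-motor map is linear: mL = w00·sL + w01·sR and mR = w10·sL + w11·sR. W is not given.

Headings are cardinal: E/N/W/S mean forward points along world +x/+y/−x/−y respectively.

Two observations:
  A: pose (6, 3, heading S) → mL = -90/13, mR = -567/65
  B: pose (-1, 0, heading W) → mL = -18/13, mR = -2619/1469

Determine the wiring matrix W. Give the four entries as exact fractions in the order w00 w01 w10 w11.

0 -1 -1/2 -1

obs A: pose=(6,3,S) → sL=18/5, sR=90/13, mL=-90/13, mR=-567/65
obs B: pose=(-1,0,W) → sL=90/113, sR=18/13, mL=-18/13, mR=-2619/1469
sensor matrix S = [[18/5, 90/13], [90/113, 18/13]]; det S = -3888/7345
solve [mL_A; mL_B] = S·[w00; w01] and [mR_A; mR_B] = S·[w10; w11]:
  w00 = 0, w01 = -1, w10 = -1/2, w11 = -1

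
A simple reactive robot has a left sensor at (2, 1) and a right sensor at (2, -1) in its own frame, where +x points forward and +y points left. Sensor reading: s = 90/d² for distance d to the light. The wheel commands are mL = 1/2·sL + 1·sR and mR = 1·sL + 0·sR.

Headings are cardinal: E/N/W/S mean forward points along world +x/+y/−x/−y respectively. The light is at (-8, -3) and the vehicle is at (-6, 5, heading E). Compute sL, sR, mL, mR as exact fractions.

90/97 18/13 2331/1261 90/97

left sensor world pos  = (-4, 6); dL² = 97
right sensor world pos = (-4, 4); dR² = 65
sL = 90/97 = 90/97
sR = 90/65 = 18/13
mL = 1/2·sL + 1·sR = 2331/1261
mR = 1·sL + 0·sR = 90/97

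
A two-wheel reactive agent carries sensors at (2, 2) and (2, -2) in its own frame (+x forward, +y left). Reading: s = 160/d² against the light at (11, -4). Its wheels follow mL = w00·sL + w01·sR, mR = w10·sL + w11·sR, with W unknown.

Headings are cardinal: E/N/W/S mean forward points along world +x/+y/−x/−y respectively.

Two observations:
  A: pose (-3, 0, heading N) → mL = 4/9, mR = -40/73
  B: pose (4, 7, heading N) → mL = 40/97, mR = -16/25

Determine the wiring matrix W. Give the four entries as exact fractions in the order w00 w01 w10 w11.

obs A: pose=(-3,0,N) → sL=40/73, sR=8/9, mL=4/9, mR=-40/73
obs B: pose=(4,7,N) → sL=16/25, sR=80/97, mL=40/97, mR=-16/25
sensor matrix S = [[40/73, 8/9], [16/25, 80/97]]; det S = -186368/1593225
solve [mL_A; mL_B] = S·[w00; w01] and [mR_A; mR_B] = S·[w10; w11]:
  w00 = 0, w01 = 1/2, w10 = -1, w11 = 0

0 1/2 -1 0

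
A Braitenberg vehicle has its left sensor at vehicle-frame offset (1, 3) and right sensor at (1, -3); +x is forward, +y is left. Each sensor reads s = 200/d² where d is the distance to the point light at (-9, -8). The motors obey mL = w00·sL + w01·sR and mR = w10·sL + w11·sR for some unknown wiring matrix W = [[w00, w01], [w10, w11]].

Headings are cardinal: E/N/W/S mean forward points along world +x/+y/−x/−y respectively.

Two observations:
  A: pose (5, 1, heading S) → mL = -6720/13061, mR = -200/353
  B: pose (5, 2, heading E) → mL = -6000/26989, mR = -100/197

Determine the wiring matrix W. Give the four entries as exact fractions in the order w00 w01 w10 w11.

1 -1 -1 0

obs A: pose=(5,1,S) → sL=200/353, sR=40/37, mL=-6720/13061, mR=-200/353
obs B: pose=(5,2,E) → sL=100/197, sR=100/137, mL=-6000/26989, mR=-100/197
sensor matrix S = [[200/353, 40/37], [100/197, 100/137]]; det S = -47664000/352503329
solve [mL_A; mL_B] = S·[w00; w01] and [mR_A; mR_B] = S·[w10; w11]:
  w00 = 1, w01 = -1, w10 = -1, w11 = 0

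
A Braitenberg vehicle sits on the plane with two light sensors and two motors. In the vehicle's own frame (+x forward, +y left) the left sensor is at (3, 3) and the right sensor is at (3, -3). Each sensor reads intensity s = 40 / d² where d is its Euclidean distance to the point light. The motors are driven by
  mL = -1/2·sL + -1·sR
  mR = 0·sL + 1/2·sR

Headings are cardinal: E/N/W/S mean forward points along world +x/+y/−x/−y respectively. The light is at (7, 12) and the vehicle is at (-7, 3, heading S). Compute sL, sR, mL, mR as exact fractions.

left sensor world pos  = (-4, 0); dL² = 265
right sensor world pos = (-10, 0); dR² = 433
sL = 40/265 = 8/53
sR = 40/433 = 40/433
mL = -1/2·sL + -1·sR = -3852/22949
mR = 0·sL + 1/2·sR = 20/433

8/53 40/433 -3852/22949 20/433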